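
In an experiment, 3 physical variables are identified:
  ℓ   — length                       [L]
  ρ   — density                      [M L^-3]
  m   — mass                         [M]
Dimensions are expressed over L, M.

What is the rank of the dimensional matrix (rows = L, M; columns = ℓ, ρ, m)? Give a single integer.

Dimensional matrix (L×M by ℓ×ρ×m):
  L: [ 1 -3  0]
  M: [ 0  1  1]
RREF → pivots at {ℓ,ρ} ⇒ r = 2

2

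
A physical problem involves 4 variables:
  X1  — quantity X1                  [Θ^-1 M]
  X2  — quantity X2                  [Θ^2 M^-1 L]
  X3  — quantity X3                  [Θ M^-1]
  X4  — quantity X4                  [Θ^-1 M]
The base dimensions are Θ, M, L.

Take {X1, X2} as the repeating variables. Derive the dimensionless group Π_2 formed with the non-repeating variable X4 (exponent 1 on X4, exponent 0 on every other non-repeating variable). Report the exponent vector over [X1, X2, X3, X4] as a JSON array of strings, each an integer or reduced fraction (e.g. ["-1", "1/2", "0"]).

["-1", "0", "0", "1"]

Dimensional matrix (Θ×M×L by X1×X2×X3×X4):
  Θ: [-1  2  1 -1]
  M: [ 1 -1 -1  1]
  L: [ 0  1  0  0]
Row reduction gives pivot columns X1,X2; rank = 2
Repeat: X1,X2; free: X3,X4
RREF:
  r0: [   1    0   -1    1]
  r1: [   0    1    0    0]
  r2: [   0    0    0    0]
Fix exponent of X4 at 1, X3 at 0; solve each RREF row for its pivot's exponent:
  r0: exp(X1) + (1)·1 = 0 ⇒ exp(X1) = -1
  r1: exp(X2) + (0)·1 = 0 ⇒ exp(X2) = 0
Π_2 = X1^-1 · X4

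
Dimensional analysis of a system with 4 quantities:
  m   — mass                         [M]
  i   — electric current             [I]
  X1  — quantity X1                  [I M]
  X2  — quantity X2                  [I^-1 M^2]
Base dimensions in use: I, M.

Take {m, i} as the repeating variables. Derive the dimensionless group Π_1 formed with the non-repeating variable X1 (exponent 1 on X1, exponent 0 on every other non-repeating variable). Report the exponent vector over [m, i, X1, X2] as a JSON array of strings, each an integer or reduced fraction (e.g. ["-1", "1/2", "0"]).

["-1", "-1", "1", "0"]

Dimensional matrix (I×M by m×i×X1×X2):
  I: [ 0  1  1 -1]
  M: [ 1  0  1  2]
RREF → pivots at {m,i} ⇒ r = 2
Repeat: m,i; free: X1,X2
RREF:
  r0: [   1    0    1    2]
  r1: [   0    1    1   -1]
Fix exponent of X1 at 1, X2 at 0; solve each RREF row for its pivot's exponent:
  r0: exp(m) + (1)·1 = 0 ⇒ exp(m) = -1
  r1: exp(i) + (1)·1 = 0 ⇒ exp(i) = -1
Π_1 = m^-1 · i^-1 · X1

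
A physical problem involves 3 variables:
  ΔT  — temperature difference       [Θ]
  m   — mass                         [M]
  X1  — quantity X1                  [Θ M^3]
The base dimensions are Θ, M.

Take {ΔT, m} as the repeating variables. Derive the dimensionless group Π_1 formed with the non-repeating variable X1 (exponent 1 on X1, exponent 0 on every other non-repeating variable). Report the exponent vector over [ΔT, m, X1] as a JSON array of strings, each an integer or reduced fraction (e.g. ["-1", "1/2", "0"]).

Dimensional matrix (Θ×M by ΔT×m×X1):
  Θ: [ 1  0  1]
  M: [ 0  1  3]
Echelon form has 2 nonzero rows (pivots: ΔT,m)
Pivot set = {ΔT,m}, free = {X1}
RREF:
  r0: [   1    0    1]
  r1: [   0    1    3]
Fix exponent of X1 at 1; solve each RREF row for its pivot's exponent:
  r0: exp(ΔT) + (1)·1 = 0 ⇒ exp(ΔT) = -1
  r1: exp(m) + (3)·1 = 0 ⇒ exp(m) = -3
Π_1 = ΔT^-1 · m^-3 · X1

["-1", "-3", "1"]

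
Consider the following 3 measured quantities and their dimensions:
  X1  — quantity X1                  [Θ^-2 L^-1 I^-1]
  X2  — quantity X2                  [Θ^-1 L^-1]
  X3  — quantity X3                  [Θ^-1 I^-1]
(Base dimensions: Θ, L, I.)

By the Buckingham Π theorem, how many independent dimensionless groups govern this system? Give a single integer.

1

Exponent matrix [Θ,L,I] × [X1,X2,X3]:
  Θ: [-2 -1 -1]
  L: [-1 -1  0]
  I: [-1  0 -1]
RREF → pivots at {X1,X2} ⇒ r = 2
Π count = n − r = 3 − 2 = 1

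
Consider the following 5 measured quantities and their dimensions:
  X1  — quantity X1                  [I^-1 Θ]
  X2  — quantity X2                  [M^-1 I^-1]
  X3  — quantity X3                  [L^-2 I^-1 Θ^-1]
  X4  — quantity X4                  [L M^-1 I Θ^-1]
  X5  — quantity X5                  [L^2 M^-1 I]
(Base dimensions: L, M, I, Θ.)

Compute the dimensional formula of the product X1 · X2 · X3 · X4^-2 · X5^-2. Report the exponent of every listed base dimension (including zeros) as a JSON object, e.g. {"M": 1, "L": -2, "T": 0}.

{"L": -8, "M": 3, "I": -7, "Θ": 2}

Write exponents as rows L,M,I,Θ / cols X1,X2,X3,X4,X5:
  L: [ 0  0 -2  1  2]
  M: [ 0 -1  0 -1 -1]
  I: [-1 -1 -1  1  1]
  Θ: [ 1  0 -1 -1  0]
  [L]: (1)·0+(1)·0+(1)·-2+(-2)·1+(-2)·2 = -8
  [M]: (1)·0+(1)·-1+(1)·0+(-2)·-1+(-2)·-1 = 3
  [I]: (1)·-1+(1)·-1+(1)·-1+(-2)·1+(-2)·1 = -7
  [Θ]: (1)·1+(1)·0+(1)·-1+(-2)·-1+(-2)·0 = 2
⇒ L^-8 M^3 I^-7 Θ^2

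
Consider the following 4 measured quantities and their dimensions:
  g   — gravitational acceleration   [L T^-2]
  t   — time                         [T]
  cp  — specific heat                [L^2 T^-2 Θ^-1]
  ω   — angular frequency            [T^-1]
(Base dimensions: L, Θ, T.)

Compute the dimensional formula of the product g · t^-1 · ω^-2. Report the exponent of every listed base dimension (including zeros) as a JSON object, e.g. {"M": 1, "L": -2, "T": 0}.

{"L": 1, "Θ": 0, "T": -1}

Write exponents as rows L,Θ,T / cols g,t,cp,ω:
  L: [ 1  0  2  0]
  Θ: [ 0  0 -1  0]
  T: [-2  1 -2 -1]
  [L]: (1)·1+(-1)·0+(-2)·0 = 1
  [Θ]: (1)·0+(-1)·0+(-2)·0 = 0
  [T]: (1)·-2+(-1)·1+(-2)·-1 = -1
⇒ L T^-1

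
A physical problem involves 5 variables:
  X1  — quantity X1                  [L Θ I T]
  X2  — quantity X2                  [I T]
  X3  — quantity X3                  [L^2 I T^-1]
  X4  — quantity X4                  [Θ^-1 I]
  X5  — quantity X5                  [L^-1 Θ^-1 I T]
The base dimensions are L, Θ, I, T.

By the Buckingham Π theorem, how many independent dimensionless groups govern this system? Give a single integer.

2

Exponent matrix [L,Θ,I,T] × [X1,X2,X3,X4,X5]:
  L: [ 1  0  2  0 -1]
  Θ: [ 1  0  0 -1 -1]
  I: [ 1  1  1  1  1]
  T: [ 1  1 -1  0  1]
Echelon form has 3 nonzero rows (pivots: X1,X2,X3)
n=5, r=3 ⇒ 2 dimensionless groups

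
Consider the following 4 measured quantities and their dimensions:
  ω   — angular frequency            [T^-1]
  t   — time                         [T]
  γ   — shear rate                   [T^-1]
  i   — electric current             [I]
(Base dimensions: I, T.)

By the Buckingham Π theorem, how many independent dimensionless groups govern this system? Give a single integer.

2

Exponent matrix [I,T] × [ω,t,γ,i]:
  I: [ 0  0  0  1]
  T: [-1  1 -1  0]
Echelon form has 2 nonzero rows (pivots: ω,i)
n=4, r=2 ⇒ 2 dimensionless groups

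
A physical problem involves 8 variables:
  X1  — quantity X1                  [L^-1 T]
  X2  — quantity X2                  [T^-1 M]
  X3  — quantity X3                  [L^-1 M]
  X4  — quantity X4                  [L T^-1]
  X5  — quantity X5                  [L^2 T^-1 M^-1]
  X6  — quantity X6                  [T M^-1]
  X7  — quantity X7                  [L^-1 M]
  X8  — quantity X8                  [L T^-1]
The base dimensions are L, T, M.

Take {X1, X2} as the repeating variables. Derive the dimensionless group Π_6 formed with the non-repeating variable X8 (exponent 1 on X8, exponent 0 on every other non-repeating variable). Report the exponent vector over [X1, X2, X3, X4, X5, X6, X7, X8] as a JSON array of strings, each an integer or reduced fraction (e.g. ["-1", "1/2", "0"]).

Exponent matrix [L,T,M] × [X1,X2,X3,X4,X5,X6,X7,X8]:
  L: [-1  0 -1  1  2  0 -1  1]
  T: [ 1 -1  0 -1 -1  1  0 -1]
  M: [ 0  1  1  0 -1 -1  1  0]
RREF → pivots at {X1,X2} ⇒ r = 2
Repeat: X1,X2; free: X3,X4,X5,X6,X7,X8
RREF:
  r0: [   1    0    1   -1   -2    0    1   -1]
  r1: [   0    1    1    0   -1   -1    1    0]
  r2: [   0    0    0    0    0    0    0    0]
Fix exponent of X8 at 1, X3 at 0, X4 at 0, X5 at 0, X6 at 0, X7 at 0; solve each RREF row for its pivot's exponent:
  r0: exp(X1) + (-1)·1 = 0 ⇒ exp(X1) = 1
  r1: exp(X2) + (0)·1 = 0 ⇒ exp(X2) = 0
Π_6 = X1 · X8

["1", "0", "0", "0", "0", "0", "0", "1"]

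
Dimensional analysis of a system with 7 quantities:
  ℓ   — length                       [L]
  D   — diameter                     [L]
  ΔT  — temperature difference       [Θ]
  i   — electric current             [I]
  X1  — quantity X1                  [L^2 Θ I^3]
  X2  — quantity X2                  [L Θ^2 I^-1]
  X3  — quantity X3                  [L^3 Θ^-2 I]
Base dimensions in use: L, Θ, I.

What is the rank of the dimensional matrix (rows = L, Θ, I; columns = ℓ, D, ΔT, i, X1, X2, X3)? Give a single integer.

Exponent matrix [L,Θ,I] × [ℓ,D,ΔT,i,X1,X2,X3]:
  L: [ 1  1  0  0  2  1  3]
  Θ: [ 0  0  1  0  1  2 -2]
  I: [ 0  0  0  1  3 -1  1]
RREF → pivots at {ℓ,ΔT,i} ⇒ r = 3

3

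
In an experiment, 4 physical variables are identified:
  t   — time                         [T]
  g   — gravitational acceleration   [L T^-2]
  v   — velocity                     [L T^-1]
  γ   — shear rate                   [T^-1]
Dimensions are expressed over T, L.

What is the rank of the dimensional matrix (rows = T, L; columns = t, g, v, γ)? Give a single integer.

2

Exponent matrix [T,L] × [t,g,v,γ]:
  T: [ 1 -2 -1 -1]
  L: [ 0  1  1  0]
RREF → pivots at {t,g} ⇒ r = 2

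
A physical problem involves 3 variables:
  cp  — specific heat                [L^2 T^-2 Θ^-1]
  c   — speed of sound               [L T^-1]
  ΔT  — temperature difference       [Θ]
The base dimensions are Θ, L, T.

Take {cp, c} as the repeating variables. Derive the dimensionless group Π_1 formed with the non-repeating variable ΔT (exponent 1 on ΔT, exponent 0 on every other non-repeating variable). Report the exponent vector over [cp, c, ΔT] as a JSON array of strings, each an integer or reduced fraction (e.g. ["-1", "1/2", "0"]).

Write exponents as rows Θ,L,T / cols cp,c,ΔT:
  Θ: [-1  0  1]
  L: [ 2  1  0]
  T: [-2 -1  0]
Echelon form has 2 nonzero rows (pivots: cp,c)
Repeat: cp,c; free: ΔT
RREF:
  r0: [   1    0   -1]
  r1: [   0    1    2]
  r2: [   0    0    0]
Fix exponent of ΔT at 1; solve each RREF row for its pivot's exponent:
  r0: exp(cp) + (-1)·1 = 0 ⇒ exp(cp) = 1
  r1: exp(c) + (2)·1 = 0 ⇒ exp(c) = -2
Π_1 = cp · c^-2 · ΔT

["1", "-2", "1"]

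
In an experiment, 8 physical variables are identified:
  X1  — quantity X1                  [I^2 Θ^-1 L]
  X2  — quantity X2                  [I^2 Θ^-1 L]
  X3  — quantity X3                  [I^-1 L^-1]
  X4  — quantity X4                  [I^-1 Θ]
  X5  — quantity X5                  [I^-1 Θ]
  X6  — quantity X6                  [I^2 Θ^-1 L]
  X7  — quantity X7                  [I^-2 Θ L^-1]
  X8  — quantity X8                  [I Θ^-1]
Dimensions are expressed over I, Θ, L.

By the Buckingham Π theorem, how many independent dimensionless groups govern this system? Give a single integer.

Dimensional matrix (I×Θ×L by X1×X2×X3×X4×X5×X6×X7×X8):
  I: [ 2  2 -1 -1 -1  2 -2  1]
  Θ: [-1 -1  0  1  1 -1  1 -1]
  L: [ 1  1 -1  0  0  1 -1  0]
Row reduction gives pivot columns X1,X3; rank = 2
n=8, r=2 ⇒ 6 dimensionless groups

6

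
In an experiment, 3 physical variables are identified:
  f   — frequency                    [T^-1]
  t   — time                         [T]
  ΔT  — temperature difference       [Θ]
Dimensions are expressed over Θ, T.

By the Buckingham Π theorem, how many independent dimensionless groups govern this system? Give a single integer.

1

Dimensional matrix (Θ×T by f×t×ΔT):
  Θ: [ 0  0  1]
  T: [-1  1  0]
RREF → pivots at {f,ΔT} ⇒ r = 2
Π count = n − r = 3 − 2 = 1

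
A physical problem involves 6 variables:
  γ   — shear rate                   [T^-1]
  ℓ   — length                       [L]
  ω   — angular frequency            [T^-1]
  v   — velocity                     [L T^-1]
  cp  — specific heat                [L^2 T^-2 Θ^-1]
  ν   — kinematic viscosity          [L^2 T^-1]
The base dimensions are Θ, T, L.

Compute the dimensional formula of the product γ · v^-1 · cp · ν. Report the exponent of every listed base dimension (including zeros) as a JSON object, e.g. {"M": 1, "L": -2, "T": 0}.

{"Θ": -1, "T": -3, "L": 3}

Dimensional matrix (Θ×T×L by γ×ℓ×ω×v×cp×ν):
  Θ: [ 0  0  0  0 -1  0]
  T: [-1  0 -1 -1 -2 -1]
  L: [ 0  1  0  1  2  2]
  [Θ]: (1)·0+(-1)·0+(1)·-1+(1)·0 = -1
  [T]: (1)·-1+(-1)·-1+(1)·-2+(1)·-1 = -3
  [L]: (1)·0+(-1)·1+(1)·2+(1)·2 = 3
⇒ Θ^-1 T^-3 L^3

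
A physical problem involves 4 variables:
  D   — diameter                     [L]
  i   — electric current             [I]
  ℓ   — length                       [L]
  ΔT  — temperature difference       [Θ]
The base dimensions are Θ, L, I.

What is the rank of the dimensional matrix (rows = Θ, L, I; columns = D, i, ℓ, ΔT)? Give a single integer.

3

Exponent matrix [Θ,L,I] × [D,i,ℓ,ΔT]:
  Θ: [ 0  0  0  1]
  L: [ 1  0  1  0]
  I: [ 0  1  0  0]
Row reduction gives pivot columns D,i,ΔT; rank = 3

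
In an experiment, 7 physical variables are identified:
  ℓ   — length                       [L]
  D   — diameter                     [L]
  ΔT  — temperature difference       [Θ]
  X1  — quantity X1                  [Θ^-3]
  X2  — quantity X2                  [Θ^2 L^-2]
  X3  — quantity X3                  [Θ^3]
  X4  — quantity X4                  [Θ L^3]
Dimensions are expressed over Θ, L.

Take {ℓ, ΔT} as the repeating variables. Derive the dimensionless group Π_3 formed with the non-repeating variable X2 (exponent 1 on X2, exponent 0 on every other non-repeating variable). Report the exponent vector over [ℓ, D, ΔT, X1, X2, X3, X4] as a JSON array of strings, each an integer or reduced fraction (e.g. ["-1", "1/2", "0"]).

Exponent matrix [Θ,L] × [ℓ,D,ΔT,X1,X2,X3,X4]:
  Θ: [ 0  0  1 -3  2  3  1]
  L: [ 1  1  0  0 -2  0  3]
Echelon form has 2 nonzero rows (pivots: ℓ,ΔT)
Repeat: ℓ,ΔT; free: D,X1,X2,X3,X4
RREF:
  r0: [   1    1    0    0   -2    0    3]
  r1: [   0    0    1   -3    2    3    1]
Fix exponent of X2 at 1, D at 0, X1 at 0, X3 at 0, X4 at 0; solve each RREF row for its pivot's exponent:
  r0: exp(ℓ) + (-2)·1 = 0 ⇒ exp(ℓ) = 2
  r1: exp(ΔT) + (2)·1 = 0 ⇒ exp(ΔT) = -2
Π_3 = ℓ^2 · ΔT^-2 · X2

["2", "0", "-2", "0", "1", "0", "0"]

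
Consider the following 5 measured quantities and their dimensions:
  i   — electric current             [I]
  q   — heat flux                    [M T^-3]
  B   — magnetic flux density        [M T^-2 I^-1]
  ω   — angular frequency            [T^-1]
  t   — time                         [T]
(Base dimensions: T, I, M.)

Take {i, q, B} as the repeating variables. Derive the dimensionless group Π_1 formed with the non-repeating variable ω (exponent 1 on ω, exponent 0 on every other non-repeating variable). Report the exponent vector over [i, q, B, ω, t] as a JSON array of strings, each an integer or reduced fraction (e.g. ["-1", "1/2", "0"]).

Write exponents as rows T,I,M / cols i,q,B,ω,t:
  T: [ 0 -3 -2 -1  1]
  I: [ 1  0 -1  0  0]
  M: [ 0  1  1  0  0]
Row reduction gives pivot columns i,q,B; rank = 3
Repeat: i,q,B; free: ω,t
RREF:
  r0: [   1    0    0   -1    1]
  r1: [   0    1    0    1   -1]
  r2: [   0    0    1   -1    1]
Fix exponent of ω at 1, t at 0; solve each RREF row for its pivot's exponent:
  r0: exp(i) + (-1)·1 = 0 ⇒ exp(i) = 1
  r1: exp(q) + (1)·1 = 0 ⇒ exp(q) = -1
  r2: exp(B) + (-1)·1 = 0 ⇒ exp(B) = 1
Π_1 = i · q^-1 · B · ω

["1", "-1", "1", "1", "0"]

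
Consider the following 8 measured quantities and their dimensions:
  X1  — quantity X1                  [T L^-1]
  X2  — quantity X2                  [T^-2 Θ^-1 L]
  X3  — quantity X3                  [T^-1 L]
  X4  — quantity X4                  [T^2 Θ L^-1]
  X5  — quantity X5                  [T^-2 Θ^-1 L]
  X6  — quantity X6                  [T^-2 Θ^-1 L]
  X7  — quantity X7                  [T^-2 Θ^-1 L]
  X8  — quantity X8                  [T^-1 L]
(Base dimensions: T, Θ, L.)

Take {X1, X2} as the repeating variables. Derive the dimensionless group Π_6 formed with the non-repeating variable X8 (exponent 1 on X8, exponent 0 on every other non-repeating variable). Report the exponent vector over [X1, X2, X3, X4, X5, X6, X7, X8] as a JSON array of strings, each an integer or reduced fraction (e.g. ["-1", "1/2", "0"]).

Write exponents as rows T,Θ,L / cols X1,X2,X3,X4,X5,X6,X7,X8:
  T: [ 1 -2 -1  2 -2 -2 -2 -1]
  Θ: [ 0 -1  0  1 -1 -1 -1  0]
  L: [-1  1  1 -1  1  1  1  1]
Row reduction gives pivot columns X1,X2; rank = 2
Repeat: X1,X2; free: X3,X4,X5,X6,X7,X8
RREF:
  r0: [   1    0   -1    0    0    0    0   -1]
  r1: [   0    1    0   -1    1    1    1    0]
  r2: [   0    0    0    0    0    0    0    0]
Fix exponent of X8 at 1, X3 at 0, X4 at 0, X5 at 0, X6 at 0, X7 at 0; solve each RREF row for its pivot's exponent:
  r0: exp(X1) + (-1)·1 = 0 ⇒ exp(X1) = 1
  r1: exp(X2) + (0)·1 = 0 ⇒ exp(X2) = 0
Π_6 = X1 · X8

["1", "0", "0", "0", "0", "0", "0", "1"]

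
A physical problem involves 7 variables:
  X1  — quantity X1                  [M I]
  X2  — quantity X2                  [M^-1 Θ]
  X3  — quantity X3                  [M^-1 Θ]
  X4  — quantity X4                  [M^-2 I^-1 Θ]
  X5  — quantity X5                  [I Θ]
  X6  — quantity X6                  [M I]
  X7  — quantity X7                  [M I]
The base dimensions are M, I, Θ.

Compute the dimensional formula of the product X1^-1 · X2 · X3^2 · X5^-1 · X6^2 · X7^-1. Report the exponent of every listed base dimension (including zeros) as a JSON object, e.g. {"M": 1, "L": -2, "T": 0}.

{"M": -3, "I": -1, "Θ": 2}

Write exponents as rows M,I,Θ / cols X1,X2,X3,X4,X5,X6,X7:
  M: [ 1 -1 -1 -2  0  1  1]
  I: [ 1  0  0 -1  1  1  1]
  Θ: [ 0  1  1  1  1  0  0]
  [M]: (-1)·1+(1)·-1+(2)·-1+(-1)·0+(2)·1+(-1)·1 = -3
  [I]: (-1)·1+(1)·0+(2)·0+(-1)·1+(2)·1+(-1)·1 = -1
  [Θ]: (-1)·0+(1)·1+(2)·1+(-1)·1+(2)·0+(-1)·0 = 2
⇒ M^-3 I^-1 Θ^2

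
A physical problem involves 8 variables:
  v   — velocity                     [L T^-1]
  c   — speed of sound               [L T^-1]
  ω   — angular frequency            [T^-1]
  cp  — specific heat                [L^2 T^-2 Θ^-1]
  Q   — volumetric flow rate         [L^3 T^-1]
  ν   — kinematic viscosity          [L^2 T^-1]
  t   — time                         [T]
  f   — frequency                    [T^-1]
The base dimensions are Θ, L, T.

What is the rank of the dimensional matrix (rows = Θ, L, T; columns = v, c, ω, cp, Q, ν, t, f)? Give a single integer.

Write exponents as rows Θ,L,T / cols v,c,ω,cp,Q,ν,t,f:
  Θ: [ 0  0  0 -1  0  0  0  0]
  L: [ 1  1  0  2  3  2  0  0]
  T: [-1 -1 -1 -2 -1 -1  1 -1]
Echelon form has 3 nonzero rows (pivots: v,ω,cp)

3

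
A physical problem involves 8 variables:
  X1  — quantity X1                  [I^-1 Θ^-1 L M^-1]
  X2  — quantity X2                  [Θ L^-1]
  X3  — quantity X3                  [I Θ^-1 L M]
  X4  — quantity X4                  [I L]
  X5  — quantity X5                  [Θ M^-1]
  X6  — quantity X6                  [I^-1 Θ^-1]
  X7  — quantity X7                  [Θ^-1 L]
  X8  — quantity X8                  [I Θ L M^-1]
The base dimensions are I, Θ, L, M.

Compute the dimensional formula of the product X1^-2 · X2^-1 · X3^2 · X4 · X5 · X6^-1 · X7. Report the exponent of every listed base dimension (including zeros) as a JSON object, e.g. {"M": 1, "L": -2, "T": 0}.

{"I": 6, "Θ": 0, "L": 3, "M": 3}

Exponent matrix [I,Θ,L,M] × [X1,X2,X3,X4,X5,X6,X7,X8]:
  I: [-1  0  1  1  0 -1  0  1]
  Θ: [-1  1 -1  0  1 -1 -1  1]
  L: [ 1 -1  1  1  0  0  1  1]
  M: [-1  0  1  0 -1  0  0 -1]
  [I]: (-2)·-1+(-1)·0+(2)·1+(1)·1+(1)·0+(-1)·-1+(1)·0 = 6
  [Θ]: (-2)·-1+(-1)·1+(2)·-1+(1)·0+(1)·1+(-1)·-1+(1)·-1 = 0
  [L]: (-2)·1+(-1)·-1+(2)·1+(1)·1+(1)·0+(-1)·0+(1)·1 = 3
  [M]: (-2)·-1+(-1)·0+(2)·1+(1)·0+(1)·-1+(-1)·0+(1)·0 = 3
⇒ I^6 L^3 M^3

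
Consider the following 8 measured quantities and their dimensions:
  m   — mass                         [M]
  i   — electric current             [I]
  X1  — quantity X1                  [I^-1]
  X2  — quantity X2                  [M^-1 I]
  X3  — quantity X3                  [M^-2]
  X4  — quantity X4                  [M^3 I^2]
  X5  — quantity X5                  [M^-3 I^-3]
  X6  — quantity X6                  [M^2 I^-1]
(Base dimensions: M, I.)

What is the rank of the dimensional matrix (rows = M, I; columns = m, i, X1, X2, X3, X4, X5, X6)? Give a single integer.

Exponent matrix [M,I] × [m,i,X1,X2,X3,X4,X5,X6]:
  M: [ 1  0  0 -1 -2  3 -3  2]
  I: [ 0  1 -1  1  0  2 -3 -1]
Echelon form has 2 nonzero rows (pivots: m,i)

2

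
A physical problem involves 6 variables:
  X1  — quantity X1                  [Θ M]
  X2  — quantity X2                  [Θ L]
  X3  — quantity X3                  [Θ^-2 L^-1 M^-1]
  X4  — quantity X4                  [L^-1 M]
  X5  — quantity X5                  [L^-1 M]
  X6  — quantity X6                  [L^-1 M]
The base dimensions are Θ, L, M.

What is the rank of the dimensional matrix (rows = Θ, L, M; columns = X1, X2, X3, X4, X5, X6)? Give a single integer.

Write exponents as rows Θ,L,M / cols X1,X2,X3,X4,X5,X6:
  Θ: [ 1  1 -2  0  0  0]
  L: [ 0  1 -1 -1 -1 -1]
  M: [ 1  0 -1  1  1  1]
RREF → pivots at {X1,X2} ⇒ r = 2

2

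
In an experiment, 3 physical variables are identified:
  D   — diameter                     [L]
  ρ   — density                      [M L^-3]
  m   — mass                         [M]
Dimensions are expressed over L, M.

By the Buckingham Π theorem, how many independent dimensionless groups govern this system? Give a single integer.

1

Exponent matrix [L,M] × [D,ρ,m]:
  L: [ 1 -3  0]
  M: [ 0  1  1]
Echelon form has 2 nonzero rows (pivots: D,ρ)
n=3, r=2 ⇒ 1 dimensionless group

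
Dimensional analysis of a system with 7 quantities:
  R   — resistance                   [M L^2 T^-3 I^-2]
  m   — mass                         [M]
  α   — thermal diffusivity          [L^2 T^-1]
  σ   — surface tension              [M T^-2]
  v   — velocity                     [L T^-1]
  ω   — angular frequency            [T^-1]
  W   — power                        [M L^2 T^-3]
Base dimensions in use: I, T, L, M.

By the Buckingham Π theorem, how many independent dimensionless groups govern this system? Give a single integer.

3

Exponent matrix [I,T,L,M] × [R,m,α,σ,v,ω,W]:
  I: [-2  0  0  0  0  0  0]
  T: [-3  0 -1 -2 -1 -1 -3]
  L: [ 2  0  2  0  1  0  2]
  M: [ 1  1  0  1  0  0  1]
Echelon form has 4 nonzero rows (pivots: R,m,α,σ)
7 vars − rank 4 = 3 Π groups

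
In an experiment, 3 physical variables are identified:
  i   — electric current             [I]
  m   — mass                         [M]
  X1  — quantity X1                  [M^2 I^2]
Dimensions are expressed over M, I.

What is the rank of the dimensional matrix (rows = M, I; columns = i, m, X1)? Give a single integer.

2

Dimensional matrix (M×I by i×m×X1):
  M: [ 0  1  2]
  I: [ 1  0  2]
RREF → pivots at {i,m} ⇒ r = 2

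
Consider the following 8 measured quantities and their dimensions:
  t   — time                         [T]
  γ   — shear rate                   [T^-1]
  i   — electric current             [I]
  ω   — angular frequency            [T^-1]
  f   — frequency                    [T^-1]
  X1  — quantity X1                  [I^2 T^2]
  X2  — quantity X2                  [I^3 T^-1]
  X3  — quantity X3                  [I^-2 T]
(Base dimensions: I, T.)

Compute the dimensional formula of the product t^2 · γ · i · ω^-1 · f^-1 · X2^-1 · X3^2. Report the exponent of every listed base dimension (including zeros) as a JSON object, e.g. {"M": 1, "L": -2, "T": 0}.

Write exponents as rows I,T / cols t,γ,i,ω,f,X1,X2,X3:
  I: [ 0  0  1  0  0  2  3 -2]
  T: [ 1 -1  0 -1 -1  2 -1  1]
  [I]: (2)·0+(1)·0+(1)·1+(-1)·0+(-1)·0+(-1)·3+(2)·-2 = -6
  [T]: (2)·1+(1)·-1+(1)·0+(-1)·-1+(-1)·-1+(-1)·-1+(2)·1 = 6
⇒ I^-6 T^6

{"I": -6, "T": 6}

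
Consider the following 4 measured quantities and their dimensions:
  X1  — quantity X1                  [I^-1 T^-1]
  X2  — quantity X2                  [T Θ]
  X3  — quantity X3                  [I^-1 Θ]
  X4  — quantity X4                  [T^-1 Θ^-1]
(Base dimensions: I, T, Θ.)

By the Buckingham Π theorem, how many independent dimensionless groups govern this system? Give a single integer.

Write exponents as rows I,T,Θ / cols X1,X2,X3,X4:
  I: [-1  0 -1  0]
  T: [-1  1  0 -1]
  Θ: [ 0  1  1 -1]
RREF → pivots at {X1,X2} ⇒ r = 2
Π count = n − r = 4 − 2 = 2

2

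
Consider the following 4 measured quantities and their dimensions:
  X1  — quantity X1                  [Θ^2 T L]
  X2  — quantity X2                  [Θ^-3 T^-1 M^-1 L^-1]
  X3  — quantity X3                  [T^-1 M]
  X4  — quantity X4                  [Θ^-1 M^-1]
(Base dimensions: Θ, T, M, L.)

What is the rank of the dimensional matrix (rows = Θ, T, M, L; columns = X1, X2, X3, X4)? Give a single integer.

Exponent matrix [Θ,T,M,L] × [X1,X2,X3,X4]:
  Θ: [ 2 -3  0 -1]
  T: [ 1 -1 -1  0]
  M: [ 0 -1  1 -1]
  L: [ 1 -1  0  0]
Row reduction gives pivot columns X1,X2,X3; rank = 3

3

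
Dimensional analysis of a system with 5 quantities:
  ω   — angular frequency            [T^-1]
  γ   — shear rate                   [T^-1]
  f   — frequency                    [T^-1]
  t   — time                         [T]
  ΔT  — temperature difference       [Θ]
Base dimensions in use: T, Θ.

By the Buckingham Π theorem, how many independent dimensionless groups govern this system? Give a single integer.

3

Write exponents as rows T,Θ / cols ω,γ,f,t,ΔT:
  T: [-1 -1 -1  1  0]
  Θ: [ 0  0  0  0  1]
Echelon form has 2 nonzero rows (pivots: ω,ΔT)
n=5, r=2 ⇒ 3 dimensionless groups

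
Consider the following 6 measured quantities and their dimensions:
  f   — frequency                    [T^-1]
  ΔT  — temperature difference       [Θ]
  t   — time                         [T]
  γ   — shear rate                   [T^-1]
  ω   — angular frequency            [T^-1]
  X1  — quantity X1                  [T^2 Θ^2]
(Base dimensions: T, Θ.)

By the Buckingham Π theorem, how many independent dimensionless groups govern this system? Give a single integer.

Exponent matrix [T,Θ] × [f,ΔT,t,γ,ω,X1]:
  T: [-1  0  1 -1 -1  2]
  Θ: [ 0  1  0  0  0  2]
Row reduction gives pivot columns f,ΔT; rank = 2
n=6, r=2 ⇒ 4 dimensionless groups

4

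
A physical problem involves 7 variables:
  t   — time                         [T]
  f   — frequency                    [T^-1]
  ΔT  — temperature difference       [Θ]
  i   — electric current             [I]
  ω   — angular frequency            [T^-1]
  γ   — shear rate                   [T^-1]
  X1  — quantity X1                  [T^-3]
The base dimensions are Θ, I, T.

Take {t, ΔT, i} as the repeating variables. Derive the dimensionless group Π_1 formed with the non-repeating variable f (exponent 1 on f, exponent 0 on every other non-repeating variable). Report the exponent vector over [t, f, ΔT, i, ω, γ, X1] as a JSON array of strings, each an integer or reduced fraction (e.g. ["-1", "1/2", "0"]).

["1", "1", "0", "0", "0", "0", "0"]

Write exponents as rows Θ,I,T / cols t,f,ΔT,i,ω,γ,X1:
  Θ: [ 0  0  1  0  0  0  0]
  I: [ 0  0  0  1  0  0  0]
  T: [ 1 -1  0  0 -1 -1 -3]
Echelon form has 3 nonzero rows (pivots: t,ΔT,i)
Pivot set = {t,ΔT,i}, free = {f,ω,γ,X1}
RREF:
  r0: [   1   -1    0    0   -1   -1   -3]
  r1: [   0    0    1    0    0    0    0]
  r2: [   0    0    0    1    0    0    0]
Fix exponent of f at 1, ω at 0, γ at 0, X1 at 0; solve each RREF row for its pivot's exponent:
  r0: exp(t) + (-1)·1 = 0 ⇒ exp(t) = 1
  r1: exp(ΔT) + (0)·1 = 0 ⇒ exp(ΔT) = 0
  r2: exp(i) + (0)·1 = 0 ⇒ exp(i) = 0
Π_1 = t · f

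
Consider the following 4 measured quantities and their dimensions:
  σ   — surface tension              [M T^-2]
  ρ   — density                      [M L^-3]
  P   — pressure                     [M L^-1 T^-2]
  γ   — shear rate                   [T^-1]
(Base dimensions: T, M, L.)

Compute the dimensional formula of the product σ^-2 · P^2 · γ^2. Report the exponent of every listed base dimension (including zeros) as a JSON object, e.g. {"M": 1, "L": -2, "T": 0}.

{"T": -2, "M": 0, "L": -2}

Write exponents as rows T,M,L / cols σ,ρ,P,γ:
  T: [-2  0 -2 -1]
  M: [ 1  1  1  0]
  L: [ 0 -3 -1  0]
  [T]: (-2)·-2+(2)·-2+(2)·-1 = -2
  [M]: (-2)·1+(2)·1+(2)·0 = 0
  [L]: (-2)·0+(2)·-1+(2)·0 = -2
⇒ T^-2 L^-2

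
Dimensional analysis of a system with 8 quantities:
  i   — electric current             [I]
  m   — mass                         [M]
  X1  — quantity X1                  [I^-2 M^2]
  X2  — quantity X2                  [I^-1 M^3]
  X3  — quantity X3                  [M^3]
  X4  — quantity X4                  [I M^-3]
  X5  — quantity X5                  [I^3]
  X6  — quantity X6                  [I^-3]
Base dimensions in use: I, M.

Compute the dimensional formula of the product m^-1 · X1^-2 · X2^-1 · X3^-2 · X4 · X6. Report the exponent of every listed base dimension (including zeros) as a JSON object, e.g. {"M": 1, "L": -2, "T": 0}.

Write exponents as rows I,M / cols i,m,X1,X2,X3,X4,X5,X6:
  I: [ 1  0 -2 -1  0  1  3 -3]
  M: [ 0  1  2  3  3 -3  0  0]
  [I]: (-1)·0+(-2)·-2+(-1)·-1+(-2)·0+(1)·1+(1)·-3 = 3
  [M]: (-1)·1+(-2)·2+(-1)·3+(-2)·3+(1)·-3+(1)·0 = -17
⇒ I^3 M^-17

{"I": 3, "M": -17}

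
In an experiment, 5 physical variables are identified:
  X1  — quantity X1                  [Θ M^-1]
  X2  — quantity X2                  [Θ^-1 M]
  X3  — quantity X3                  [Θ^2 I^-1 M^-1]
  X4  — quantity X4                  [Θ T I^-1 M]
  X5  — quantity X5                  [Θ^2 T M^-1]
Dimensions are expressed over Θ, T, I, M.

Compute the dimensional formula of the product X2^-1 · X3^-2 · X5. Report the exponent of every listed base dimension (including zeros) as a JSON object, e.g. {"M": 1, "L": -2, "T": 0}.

{"Θ": -1, "T": 1, "I": 2, "M": 0}

Write exponents as rows Θ,T,I,M / cols X1,X2,X3,X4,X5:
  Θ: [ 1 -1  2  1  2]
  T: [ 0  0  0  1  1]
  I: [ 0  0 -1 -1  0]
  M: [-1  1 -1  1 -1]
  [Θ]: (-1)·-1+(-2)·2+(1)·2 = -1
  [T]: (-1)·0+(-2)·0+(1)·1 = 1
  [I]: (-1)·0+(-2)·-1+(1)·0 = 2
  [M]: (-1)·1+(-2)·-1+(1)·-1 = 0
⇒ Θ^-1 T I^2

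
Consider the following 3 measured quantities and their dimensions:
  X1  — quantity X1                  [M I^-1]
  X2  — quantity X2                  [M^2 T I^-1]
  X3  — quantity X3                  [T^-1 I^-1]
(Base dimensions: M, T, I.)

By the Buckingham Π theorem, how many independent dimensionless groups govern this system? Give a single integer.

1

Write exponents as rows M,T,I / cols X1,X2,X3:
  M: [ 1  2  0]
  T: [ 0  1 -1]
  I: [-1 -1 -1]
Echelon form has 2 nonzero rows (pivots: X1,X2)
n=3, r=2 ⇒ 1 dimensionless group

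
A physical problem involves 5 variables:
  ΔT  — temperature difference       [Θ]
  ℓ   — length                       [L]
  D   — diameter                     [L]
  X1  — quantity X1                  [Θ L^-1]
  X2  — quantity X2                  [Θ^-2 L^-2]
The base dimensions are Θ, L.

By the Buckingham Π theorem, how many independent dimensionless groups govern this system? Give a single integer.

3

Dimensional matrix (Θ×L by ΔT×ℓ×D×X1×X2):
  Θ: [ 1  0  0  1 -2]
  L: [ 0  1  1 -1 -2]
RREF → pivots at {ΔT,ℓ} ⇒ r = 2
Π count = n − r = 5 − 2 = 3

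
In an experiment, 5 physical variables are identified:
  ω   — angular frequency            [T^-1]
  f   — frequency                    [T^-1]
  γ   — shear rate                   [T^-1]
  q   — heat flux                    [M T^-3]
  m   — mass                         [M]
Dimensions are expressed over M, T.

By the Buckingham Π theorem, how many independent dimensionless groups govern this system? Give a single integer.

Dimensional matrix (M×T by ω×f×γ×q×m):
  M: [ 0  0  0  1  1]
  T: [-1 -1 -1 -3  0]
Echelon form has 2 nonzero rows (pivots: ω,q)
n=5, r=2 ⇒ 3 dimensionless groups

3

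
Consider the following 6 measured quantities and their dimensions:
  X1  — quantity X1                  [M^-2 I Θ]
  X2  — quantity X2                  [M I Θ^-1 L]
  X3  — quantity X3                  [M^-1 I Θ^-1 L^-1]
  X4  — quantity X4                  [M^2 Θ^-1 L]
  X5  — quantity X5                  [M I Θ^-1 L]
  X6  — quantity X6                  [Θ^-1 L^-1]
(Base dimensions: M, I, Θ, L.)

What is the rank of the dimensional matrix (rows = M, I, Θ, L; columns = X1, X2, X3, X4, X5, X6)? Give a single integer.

3

Exponent matrix [M,I,Θ,L] × [X1,X2,X3,X4,X5,X6]:
  M: [-2  1 -1  2  1  0]
  I: [ 1  1  1  0  1  0]
  Θ: [ 1 -1 -1 -1 -1 -1]
  L: [ 0  1 -1  1  1 -1]
RREF → pivots at {X1,X2,X3} ⇒ r = 3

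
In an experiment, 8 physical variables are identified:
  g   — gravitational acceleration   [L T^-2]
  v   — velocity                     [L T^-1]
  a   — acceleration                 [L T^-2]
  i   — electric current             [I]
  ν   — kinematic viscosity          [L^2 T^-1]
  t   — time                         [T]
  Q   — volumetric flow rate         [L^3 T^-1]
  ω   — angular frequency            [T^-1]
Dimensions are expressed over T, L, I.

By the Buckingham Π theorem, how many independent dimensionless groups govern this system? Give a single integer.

Exponent matrix [T,L,I] × [g,v,a,i,ν,t,Q,ω]:
  T: [-2 -1 -2  0 -1  1 -1 -1]
  L: [ 1  1  1  0  2  0  3  0]
  I: [ 0  0  0  1  0  0  0  0]
RREF → pivots at {g,v,i} ⇒ r = 3
Π count = n − r = 8 − 3 = 5

5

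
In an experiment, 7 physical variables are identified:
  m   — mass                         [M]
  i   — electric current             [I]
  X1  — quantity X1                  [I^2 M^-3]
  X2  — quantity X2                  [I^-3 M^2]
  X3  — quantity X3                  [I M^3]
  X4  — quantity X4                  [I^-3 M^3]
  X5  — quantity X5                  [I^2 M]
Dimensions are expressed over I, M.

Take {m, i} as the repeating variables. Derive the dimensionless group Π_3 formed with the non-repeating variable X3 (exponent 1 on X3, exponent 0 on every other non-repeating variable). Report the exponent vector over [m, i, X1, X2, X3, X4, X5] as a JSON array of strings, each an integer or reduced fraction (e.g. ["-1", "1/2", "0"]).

["-3", "-1", "0", "0", "1", "0", "0"]

Exponent matrix [I,M] × [m,i,X1,X2,X3,X4,X5]:
  I: [ 0  1  2 -3  1 -3  2]
  M: [ 1  0 -3  2  3  3  1]
RREF → pivots at {m,i} ⇒ r = 2
Repeat: m,i; free: X1,X2,X3,X4,X5
RREF:
  r0: [   1    0   -3    2    3    3    1]
  r1: [   0    1    2   -3    1   -3    2]
Fix exponent of X3 at 1, X1 at 0, X2 at 0, X4 at 0, X5 at 0; solve each RREF row for its pivot's exponent:
  r0: exp(m) + (3)·1 = 0 ⇒ exp(m) = -3
  r1: exp(i) + (1)·1 = 0 ⇒ exp(i) = -1
Π_3 = m^-3 · i^-1 · X3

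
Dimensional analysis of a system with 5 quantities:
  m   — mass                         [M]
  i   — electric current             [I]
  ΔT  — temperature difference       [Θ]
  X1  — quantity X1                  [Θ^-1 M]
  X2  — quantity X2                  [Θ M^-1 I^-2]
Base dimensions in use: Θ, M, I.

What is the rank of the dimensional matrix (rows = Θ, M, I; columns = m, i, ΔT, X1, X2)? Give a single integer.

3

Write exponents as rows Θ,M,I / cols m,i,ΔT,X1,X2:
  Θ: [ 0  0  1 -1  1]
  M: [ 1  0  0  1 -1]
  I: [ 0  1  0  0 -2]
Echelon form has 3 nonzero rows (pivots: m,i,ΔT)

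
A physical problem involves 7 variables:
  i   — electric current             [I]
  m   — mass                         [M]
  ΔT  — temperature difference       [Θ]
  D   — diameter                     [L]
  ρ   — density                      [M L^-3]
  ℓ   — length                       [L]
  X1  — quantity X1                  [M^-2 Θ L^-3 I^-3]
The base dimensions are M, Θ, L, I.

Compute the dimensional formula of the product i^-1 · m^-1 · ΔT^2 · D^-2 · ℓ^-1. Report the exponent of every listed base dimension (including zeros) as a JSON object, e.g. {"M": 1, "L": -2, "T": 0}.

Dimensional matrix (M×Θ×L×I by i×m×ΔT×D×ρ×ℓ×X1):
  M: [ 0  1  0  0  1  0 -2]
  Θ: [ 0  0  1  0  0  0  1]
  L: [ 0  0  0  1 -3  1 -3]
  I: [ 1  0  0  0  0  0 -3]
  [M]: (-1)·0+(-1)·1+(2)·0+(-2)·0+(-1)·0 = -1
  [Θ]: (-1)·0+(-1)·0+(2)·1+(-2)·0+(-1)·0 = 2
  [L]: (-1)·0+(-1)·0+(2)·0+(-2)·1+(-1)·1 = -3
  [I]: (-1)·1+(-1)·0+(2)·0+(-2)·0+(-1)·0 = -1
⇒ M^-1 Θ^2 L^-3 I^-1

{"M": -1, "Θ": 2, "L": -3, "I": -1}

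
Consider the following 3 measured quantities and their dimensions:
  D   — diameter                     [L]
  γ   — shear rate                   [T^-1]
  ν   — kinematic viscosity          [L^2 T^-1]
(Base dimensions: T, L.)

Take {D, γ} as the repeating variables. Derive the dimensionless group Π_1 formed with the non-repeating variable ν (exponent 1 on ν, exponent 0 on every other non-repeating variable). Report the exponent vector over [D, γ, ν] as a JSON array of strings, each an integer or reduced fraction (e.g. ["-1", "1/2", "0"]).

["-2", "-1", "1"]

Dimensional matrix (T×L by D×γ×ν):
  T: [ 0 -1 -1]
  L: [ 1  0  2]
Row reduction gives pivot columns D,γ; rank = 2
Pivot set = {D,γ}, free = {ν}
RREF:
  r0: [   1    0    2]
  r1: [   0    1    1]
Fix exponent of ν at 1; solve each RREF row for its pivot's exponent:
  r0: exp(D) + (2)·1 = 0 ⇒ exp(D) = -2
  r1: exp(γ) + (1)·1 = 0 ⇒ exp(γ) = -1
Π_1 = D^-2 · γ^-1 · ν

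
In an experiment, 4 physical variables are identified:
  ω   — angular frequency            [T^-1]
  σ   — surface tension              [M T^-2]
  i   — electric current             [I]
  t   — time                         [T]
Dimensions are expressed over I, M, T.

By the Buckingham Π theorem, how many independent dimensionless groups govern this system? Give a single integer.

Dimensional matrix (I×M×T by ω×σ×i×t):
  I: [ 0  0  1  0]
  M: [ 0  1  0  0]
  T: [-1 -2  0  1]
RREF → pivots at {ω,σ,i} ⇒ r = 3
n=4, r=3 ⇒ 1 dimensionless group

1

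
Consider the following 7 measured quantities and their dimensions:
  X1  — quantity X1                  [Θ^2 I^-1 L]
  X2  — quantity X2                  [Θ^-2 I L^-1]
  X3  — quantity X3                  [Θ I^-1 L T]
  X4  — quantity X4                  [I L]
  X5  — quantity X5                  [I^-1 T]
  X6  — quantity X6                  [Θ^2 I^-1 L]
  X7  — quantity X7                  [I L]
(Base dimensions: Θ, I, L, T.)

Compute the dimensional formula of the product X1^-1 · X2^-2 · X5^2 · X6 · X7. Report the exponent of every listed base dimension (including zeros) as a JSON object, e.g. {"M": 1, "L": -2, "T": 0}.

{"Θ": 4, "I": -3, "L": 3, "T": 2}

Exponent matrix [Θ,I,L,T] × [X1,X2,X3,X4,X5,X6,X7]:
  Θ: [ 2 -2  1  0  0  2  0]
  I: [-1  1 -1  1 -1 -1  1]
  L: [ 1 -1  1  1  0  1  1]
  T: [ 0  0  1  0  1  0  0]
  [Θ]: (-1)·2+(-2)·-2+(2)·0+(1)·2+(1)·0 = 4
  [I]: (-1)·-1+(-2)·1+(2)·-1+(1)·-1+(1)·1 = -3
  [L]: (-1)·1+(-2)·-1+(2)·0+(1)·1+(1)·1 = 3
  [T]: (-1)·0+(-2)·0+(2)·1+(1)·0+(1)·0 = 2
⇒ Θ^4 I^-3 L^3 T^2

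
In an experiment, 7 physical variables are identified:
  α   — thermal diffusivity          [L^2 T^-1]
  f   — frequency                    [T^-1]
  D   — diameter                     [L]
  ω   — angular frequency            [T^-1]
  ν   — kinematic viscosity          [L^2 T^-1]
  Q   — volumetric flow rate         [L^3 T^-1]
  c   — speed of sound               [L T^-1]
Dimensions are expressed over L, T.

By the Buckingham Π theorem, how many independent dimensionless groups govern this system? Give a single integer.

5

Dimensional matrix (L×T by α×f×D×ω×ν×Q×c):
  L: [ 2  0  1  0  2  3  1]
  T: [-1 -1  0 -1 -1 -1 -1]
Row reduction gives pivot columns α,f; rank = 2
7 vars − rank 2 = 5 Π groups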